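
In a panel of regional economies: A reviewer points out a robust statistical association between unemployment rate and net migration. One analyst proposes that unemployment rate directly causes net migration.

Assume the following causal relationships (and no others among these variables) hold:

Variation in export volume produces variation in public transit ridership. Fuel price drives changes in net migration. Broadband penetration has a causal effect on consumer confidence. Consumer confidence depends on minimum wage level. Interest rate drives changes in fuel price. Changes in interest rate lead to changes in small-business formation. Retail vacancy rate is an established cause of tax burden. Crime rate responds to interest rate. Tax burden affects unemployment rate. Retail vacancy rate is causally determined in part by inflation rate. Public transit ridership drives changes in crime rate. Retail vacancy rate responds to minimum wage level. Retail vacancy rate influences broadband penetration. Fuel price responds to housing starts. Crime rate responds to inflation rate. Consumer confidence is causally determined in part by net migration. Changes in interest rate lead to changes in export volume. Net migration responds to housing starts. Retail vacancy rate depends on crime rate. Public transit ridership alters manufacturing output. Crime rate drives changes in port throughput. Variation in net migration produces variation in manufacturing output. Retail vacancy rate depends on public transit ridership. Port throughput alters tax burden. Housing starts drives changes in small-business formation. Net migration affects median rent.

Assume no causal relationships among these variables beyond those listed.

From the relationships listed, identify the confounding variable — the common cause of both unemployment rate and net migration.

interest rate

Interest rate has a causal path to unemployment rate (interest rate → crime rate → port throughput → tax burden → unemployment rate) and a separate causal path to net migration (interest rate → fuel price → net migration), so it is a common cause of both.
No stated relationship gives unemployment rate a causal route to net migration, so the correlation is explained by the shared upstream cause rather than a direct effect.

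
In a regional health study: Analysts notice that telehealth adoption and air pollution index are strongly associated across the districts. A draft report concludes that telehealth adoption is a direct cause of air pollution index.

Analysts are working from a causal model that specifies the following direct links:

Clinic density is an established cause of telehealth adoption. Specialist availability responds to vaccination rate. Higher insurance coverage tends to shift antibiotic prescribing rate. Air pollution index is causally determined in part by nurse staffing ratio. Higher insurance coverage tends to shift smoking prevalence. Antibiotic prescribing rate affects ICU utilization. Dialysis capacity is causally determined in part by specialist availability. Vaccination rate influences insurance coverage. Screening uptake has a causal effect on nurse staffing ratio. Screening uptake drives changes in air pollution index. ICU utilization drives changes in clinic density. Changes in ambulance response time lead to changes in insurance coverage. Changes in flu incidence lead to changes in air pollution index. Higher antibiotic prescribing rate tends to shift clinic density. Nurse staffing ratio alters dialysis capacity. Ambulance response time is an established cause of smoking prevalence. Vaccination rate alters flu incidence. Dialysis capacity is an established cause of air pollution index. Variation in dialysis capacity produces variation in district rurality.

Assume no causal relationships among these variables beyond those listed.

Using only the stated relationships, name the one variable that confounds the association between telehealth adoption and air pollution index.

vaccination rate

Vaccination rate has a causal path to telehealth adoption (vaccination rate → insurance coverage → antibiotic prescribing rate → clinic density → telehealth adoption) and a separate causal path to air pollution index (vaccination rate → flu incidence → air pollution index), so it is a common cause of both.
No stated relationship gives telehealth adoption a causal route to air pollution index, so the correlation is explained by the shared upstream cause rather than a direct effect.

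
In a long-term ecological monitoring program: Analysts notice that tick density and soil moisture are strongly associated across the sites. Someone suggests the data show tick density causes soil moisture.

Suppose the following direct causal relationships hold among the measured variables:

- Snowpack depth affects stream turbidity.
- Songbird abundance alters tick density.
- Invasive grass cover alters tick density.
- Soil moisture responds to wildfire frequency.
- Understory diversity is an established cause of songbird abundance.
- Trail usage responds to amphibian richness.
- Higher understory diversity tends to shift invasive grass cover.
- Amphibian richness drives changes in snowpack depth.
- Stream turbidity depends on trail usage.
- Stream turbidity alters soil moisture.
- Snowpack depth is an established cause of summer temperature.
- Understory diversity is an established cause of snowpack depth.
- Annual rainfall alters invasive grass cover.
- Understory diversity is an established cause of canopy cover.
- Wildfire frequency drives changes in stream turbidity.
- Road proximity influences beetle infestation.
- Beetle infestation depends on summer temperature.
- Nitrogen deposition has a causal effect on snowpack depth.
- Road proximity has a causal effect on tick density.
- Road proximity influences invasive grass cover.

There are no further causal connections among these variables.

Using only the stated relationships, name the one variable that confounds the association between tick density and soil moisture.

understory diversity

Understory diversity has a causal path to tick density (understory diversity → invasive grass cover → tick density) and a separate causal path to soil moisture (understory diversity → snowpack depth → stream turbidity → soil moisture), so it is a common cause of both.
No stated relationship gives tick density a causal route to soil moisture, so the correlation is explained by the shared upstream cause rather than a direct effect.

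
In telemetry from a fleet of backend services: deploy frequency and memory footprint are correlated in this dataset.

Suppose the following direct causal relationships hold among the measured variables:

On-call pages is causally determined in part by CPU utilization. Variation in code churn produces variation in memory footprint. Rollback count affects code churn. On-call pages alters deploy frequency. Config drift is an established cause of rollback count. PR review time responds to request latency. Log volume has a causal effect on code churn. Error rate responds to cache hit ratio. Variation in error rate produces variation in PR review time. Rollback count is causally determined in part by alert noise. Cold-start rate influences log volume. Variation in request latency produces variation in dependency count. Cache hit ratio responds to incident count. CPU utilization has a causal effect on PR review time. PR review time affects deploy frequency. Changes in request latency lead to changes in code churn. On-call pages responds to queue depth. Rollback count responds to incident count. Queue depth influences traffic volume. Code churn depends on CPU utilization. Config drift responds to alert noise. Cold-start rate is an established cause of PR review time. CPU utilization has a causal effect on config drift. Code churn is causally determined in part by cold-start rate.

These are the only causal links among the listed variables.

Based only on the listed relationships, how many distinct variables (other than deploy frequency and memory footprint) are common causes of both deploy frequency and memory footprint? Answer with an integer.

The common causes are: CPU utilization (to deploy frequency via CPU utilization → PR review time → deploy frequency; to memory footprint via CPU utilization → code churn → memory footprint); cold-start rate (to deploy frequency via cold-start rate → PR review time → deploy frequency; to memory footprint via cold-start rate → code churn → memory footprint); incident count (to deploy frequency via incident count → cache hit ratio → error rate → PR review time → deploy frequency; to memory footprint via incident count → rollback count → code churn → memory footprint); request latency (to deploy frequency via request latency → PR review time → deploy frequency; to memory footprint via request latency → code churn → memory footprint).
Every other variable lacks a causal path to at least one of deploy frequency and memory footprint.

4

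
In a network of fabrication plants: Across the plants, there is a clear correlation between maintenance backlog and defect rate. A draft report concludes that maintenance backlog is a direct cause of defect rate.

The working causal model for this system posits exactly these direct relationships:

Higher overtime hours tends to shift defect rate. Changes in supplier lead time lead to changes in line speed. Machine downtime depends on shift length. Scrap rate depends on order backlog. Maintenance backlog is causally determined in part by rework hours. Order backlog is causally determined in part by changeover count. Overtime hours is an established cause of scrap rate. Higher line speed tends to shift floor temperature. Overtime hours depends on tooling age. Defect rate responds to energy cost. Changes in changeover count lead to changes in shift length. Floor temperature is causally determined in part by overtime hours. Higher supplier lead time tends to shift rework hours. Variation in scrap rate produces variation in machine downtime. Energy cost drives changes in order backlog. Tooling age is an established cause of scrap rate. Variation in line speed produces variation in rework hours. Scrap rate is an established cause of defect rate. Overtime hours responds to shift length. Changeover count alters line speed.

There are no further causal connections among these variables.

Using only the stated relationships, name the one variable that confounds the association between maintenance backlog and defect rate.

changeover count

Changeover count has a causal path to maintenance backlog (changeover count → line speed → rework hours → maintenance backlog) and a separate causal path to defect rate (changeover count → shift length → overtime hours → defect rate), so it is a common cause of both.
No stated relationship gives maintenance backlog a causal route to defect rate, so the correlation is explained by the shared upstream cause rather than a direct effect.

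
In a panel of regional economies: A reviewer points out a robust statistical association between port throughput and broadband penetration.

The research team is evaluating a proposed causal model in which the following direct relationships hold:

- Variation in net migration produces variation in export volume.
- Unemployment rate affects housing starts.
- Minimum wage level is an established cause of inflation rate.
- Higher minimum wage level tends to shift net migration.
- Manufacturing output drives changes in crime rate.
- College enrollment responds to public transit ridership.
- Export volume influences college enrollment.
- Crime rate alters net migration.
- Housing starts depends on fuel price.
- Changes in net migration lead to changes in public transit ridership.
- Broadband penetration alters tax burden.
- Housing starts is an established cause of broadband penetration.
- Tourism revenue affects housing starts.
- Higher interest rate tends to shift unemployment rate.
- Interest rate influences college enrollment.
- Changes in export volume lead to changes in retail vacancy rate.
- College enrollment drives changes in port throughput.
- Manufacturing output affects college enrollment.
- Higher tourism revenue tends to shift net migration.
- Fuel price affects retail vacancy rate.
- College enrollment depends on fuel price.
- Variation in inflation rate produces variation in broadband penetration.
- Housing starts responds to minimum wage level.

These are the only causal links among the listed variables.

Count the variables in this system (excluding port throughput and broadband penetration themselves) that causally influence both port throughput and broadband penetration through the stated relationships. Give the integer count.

4

The common causes are: fuel price (to port throughput via fuel price → college enrollment → port throughput; to broadband penetration via fuel price → housing starts → broadband penetration); interest rate (to port throughput via interest rate → college enrollment → port throughput; to broadband penetration via interest rate → unemployment rate → housing starts → broadband penetration); minimum wage level (to port throughput via minimum wage level → net migration → export volume → college enrollment → port throughput; to broadband penetration via minimum wage level → housing starts → broadband penetration); tourism revenue (to port throughput via tourism revenue → net migration → export volume → college enrollment → port throughput; to broadband penetration via tourism revenue → housing starts → broadband penetration).
Every other variable lacks a causal path to at least one of port throughput and broadband penetration.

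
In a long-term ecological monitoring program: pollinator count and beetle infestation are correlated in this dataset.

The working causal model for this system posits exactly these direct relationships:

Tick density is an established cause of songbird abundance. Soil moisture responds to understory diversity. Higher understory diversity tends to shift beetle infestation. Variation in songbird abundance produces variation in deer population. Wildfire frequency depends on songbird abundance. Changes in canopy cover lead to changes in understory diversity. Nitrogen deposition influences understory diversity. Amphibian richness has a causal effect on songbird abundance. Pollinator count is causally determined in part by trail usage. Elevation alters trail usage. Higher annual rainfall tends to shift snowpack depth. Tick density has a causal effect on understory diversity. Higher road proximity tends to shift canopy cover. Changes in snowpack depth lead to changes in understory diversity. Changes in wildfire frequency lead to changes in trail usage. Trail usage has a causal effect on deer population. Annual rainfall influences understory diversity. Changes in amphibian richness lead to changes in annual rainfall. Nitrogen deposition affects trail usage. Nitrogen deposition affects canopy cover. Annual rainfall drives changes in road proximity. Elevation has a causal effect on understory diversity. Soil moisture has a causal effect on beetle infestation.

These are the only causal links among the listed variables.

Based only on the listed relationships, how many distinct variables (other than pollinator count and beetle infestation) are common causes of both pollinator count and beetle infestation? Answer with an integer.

The common causes are: amphibian richness (to pollinator count via amphibian richness → songbird abundance → wildfire frequency → trail usage → pollinator count; to beetle infestation via amphibian richness → annual rainfall → understory diversity → beetle infestation); elevation (to pollinator count via elevation → trail usage → pollinator count; to beetle infestation via elevation → understory diversity → beetle infestation); nitrogen deposition (to pollinator count via nitrogen deposition → trail usage → pollinator count; to beetle infestation via nitrogen deposition → understory diversity → beetle infestation); tick density (to pollinator count via tick density → songbird abundance → wildfire frequency → trail usage → pollinator count; to beetle infestation via tick density → understory diversity → beetle infestation).
Every other variable lacks a causal path to at least one of pollinator count and beetle infestation.

4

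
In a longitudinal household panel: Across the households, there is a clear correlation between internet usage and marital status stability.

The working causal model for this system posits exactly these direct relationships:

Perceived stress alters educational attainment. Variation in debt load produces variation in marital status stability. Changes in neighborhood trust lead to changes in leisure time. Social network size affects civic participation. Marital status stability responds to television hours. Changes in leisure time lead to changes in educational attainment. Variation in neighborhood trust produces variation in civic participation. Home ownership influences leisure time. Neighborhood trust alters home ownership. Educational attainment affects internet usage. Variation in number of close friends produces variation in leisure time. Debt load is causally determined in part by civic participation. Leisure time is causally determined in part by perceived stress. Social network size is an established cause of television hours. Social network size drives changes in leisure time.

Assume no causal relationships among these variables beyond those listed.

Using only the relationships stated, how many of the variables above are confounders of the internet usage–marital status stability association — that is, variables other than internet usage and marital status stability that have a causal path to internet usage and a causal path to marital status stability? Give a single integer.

2

The common causes are: neighborhood trust (to internet usage via neighborhood trust → leisure time → educational attainment → internet usage; to marital status stability via neighborhood trust → civic participation → debt load → marital status stability); social network size (to internet usage via social network size → leisure time → educational attainment → internet usage; to marital status stability via social network size → television hours → marital status stability).
Every other variable lacks a causal path to at least one of internet usage and marital status stability.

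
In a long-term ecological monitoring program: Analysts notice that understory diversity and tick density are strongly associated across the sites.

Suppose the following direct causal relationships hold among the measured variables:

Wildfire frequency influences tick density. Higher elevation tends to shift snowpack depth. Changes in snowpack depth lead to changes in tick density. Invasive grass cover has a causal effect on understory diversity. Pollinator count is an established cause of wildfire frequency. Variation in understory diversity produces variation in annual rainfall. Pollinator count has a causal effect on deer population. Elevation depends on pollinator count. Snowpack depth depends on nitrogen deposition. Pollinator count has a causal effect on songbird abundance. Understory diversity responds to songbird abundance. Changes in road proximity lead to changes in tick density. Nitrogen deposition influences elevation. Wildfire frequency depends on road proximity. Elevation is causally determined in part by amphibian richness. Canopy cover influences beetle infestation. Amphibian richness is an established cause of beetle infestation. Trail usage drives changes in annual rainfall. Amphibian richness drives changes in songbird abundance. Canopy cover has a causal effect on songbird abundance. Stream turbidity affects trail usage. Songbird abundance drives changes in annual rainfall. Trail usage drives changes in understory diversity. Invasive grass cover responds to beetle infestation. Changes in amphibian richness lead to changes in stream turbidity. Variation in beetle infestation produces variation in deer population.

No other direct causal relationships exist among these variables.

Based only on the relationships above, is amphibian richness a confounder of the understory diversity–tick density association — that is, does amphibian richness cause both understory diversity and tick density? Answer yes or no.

Amphibian richness has a causal path to understory diversity (amphibian richness → songbird abundance → understory diversity) and to tick density (amphibian richness → elevation → snowpack depth → tick density), so it is a common cause of both — a confounder.

yes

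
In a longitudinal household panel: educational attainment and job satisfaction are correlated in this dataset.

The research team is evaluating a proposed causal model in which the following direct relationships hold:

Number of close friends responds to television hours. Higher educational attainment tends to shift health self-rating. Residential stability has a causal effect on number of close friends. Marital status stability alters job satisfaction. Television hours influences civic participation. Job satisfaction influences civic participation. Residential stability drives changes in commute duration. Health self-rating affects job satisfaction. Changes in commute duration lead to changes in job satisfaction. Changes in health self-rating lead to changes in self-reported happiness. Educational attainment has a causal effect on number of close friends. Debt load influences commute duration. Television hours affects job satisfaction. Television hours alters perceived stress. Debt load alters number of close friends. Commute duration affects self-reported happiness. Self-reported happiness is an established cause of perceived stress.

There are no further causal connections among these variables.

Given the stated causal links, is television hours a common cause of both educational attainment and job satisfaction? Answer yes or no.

Television hours has no stated causal path to educational attainment. A confounder must cause both variables, so television hours does not qualify.

no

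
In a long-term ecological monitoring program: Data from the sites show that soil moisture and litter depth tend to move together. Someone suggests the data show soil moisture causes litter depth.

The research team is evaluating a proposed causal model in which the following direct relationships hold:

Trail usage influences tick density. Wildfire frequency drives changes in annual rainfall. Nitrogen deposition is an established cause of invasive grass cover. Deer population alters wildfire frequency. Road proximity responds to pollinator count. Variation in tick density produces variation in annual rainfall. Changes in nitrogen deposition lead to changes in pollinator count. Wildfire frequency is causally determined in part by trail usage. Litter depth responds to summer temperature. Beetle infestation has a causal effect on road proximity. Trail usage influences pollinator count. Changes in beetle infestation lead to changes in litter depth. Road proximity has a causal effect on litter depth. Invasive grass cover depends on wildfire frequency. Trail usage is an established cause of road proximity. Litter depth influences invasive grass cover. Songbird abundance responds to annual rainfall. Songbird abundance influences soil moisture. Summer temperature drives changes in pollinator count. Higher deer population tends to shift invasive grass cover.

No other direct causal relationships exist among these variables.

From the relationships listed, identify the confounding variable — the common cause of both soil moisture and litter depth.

Trail usage has a causal path to soil moisture (trail usage → tick density → annual rainfall → songbird abundance → soil moisture) and a separate causal path to litter depth (trail usage → road proximity → litter depth), so it is a common cause of both.
No stated relationship gives soil moisture a causal route to litter depth, so the correlation is explained by the shared upstream cause rather than a direct effect.

trail usage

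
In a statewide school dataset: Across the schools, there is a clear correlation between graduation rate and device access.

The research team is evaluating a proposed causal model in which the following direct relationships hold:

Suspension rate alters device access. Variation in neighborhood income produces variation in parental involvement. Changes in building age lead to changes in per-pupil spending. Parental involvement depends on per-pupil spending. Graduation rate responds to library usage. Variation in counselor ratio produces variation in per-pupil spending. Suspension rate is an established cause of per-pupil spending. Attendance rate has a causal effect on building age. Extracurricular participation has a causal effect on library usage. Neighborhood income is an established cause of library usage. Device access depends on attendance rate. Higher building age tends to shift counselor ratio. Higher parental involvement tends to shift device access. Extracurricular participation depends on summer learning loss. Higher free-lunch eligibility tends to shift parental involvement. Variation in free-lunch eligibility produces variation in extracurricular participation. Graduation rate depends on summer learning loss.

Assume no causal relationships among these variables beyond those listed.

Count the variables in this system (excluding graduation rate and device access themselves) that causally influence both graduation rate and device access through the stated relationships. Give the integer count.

2

The common causes are: free-lunch eligibility (to graduation rate via free-lunch eligibility → extracurricular participation → library usage → graduation rate; to device access via free-lunch eligibility → parental involvement → device access); neighborhood income (to graduation rate via neighborhood income → library usage → graduation rate; to device access via neighborhood income → parental involvement → device access).
Every other variable lacks a causal path to at least one of graduation rate and device access.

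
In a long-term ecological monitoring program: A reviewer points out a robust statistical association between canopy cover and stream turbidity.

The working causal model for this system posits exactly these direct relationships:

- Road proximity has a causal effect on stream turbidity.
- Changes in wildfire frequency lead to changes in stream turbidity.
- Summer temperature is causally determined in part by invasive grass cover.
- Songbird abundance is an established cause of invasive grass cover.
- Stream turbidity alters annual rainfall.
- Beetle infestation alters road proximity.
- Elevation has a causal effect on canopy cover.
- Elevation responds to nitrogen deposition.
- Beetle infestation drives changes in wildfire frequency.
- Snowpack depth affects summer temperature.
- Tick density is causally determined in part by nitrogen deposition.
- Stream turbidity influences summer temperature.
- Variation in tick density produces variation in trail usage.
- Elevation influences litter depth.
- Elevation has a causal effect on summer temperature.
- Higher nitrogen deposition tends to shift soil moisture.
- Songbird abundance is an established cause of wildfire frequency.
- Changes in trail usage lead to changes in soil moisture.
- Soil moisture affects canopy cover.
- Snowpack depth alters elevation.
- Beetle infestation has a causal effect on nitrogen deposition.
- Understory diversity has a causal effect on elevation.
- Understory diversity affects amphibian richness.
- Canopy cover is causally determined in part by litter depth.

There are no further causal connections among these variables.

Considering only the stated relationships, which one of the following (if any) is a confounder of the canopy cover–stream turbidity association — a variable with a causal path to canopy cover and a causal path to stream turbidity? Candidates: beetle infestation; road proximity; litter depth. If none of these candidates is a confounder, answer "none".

Beetle infestation causes canopy cover (beetle infestation → nitrogen deposition → soil moisture → canopy cover) and also causes stream turbidity (beetle infestation → wildfire frequency → stream turbidity); it is a common cause of both.
Each of the other candidates lacks a causal path to at least one of canopy cover and stream turbidity, so they do not confound the relationship.

beetle infestation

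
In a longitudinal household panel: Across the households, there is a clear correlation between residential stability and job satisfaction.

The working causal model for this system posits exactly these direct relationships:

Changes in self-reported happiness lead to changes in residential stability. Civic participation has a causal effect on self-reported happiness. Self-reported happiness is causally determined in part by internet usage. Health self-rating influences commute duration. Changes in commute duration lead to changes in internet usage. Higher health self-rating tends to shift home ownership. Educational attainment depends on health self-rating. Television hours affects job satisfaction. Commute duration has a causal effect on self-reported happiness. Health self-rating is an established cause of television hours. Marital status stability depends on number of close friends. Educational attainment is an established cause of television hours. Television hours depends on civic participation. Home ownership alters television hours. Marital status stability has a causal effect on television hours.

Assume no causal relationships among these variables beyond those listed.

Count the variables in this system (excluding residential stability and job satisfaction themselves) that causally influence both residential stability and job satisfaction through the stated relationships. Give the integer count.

The common causes are: civic participation (to residential stability via civic participation → self-reported happiness → residential stability; to job satisfaction via civic participation → television hours → job satisfaction); health self-rating (to residential stability via health self-rating → commute duration → self-reported happiness → residential stability; to job satisfaction via health self-rating → television hours → job satisfaction).
Every other variable lacks a causal path to at least one of residential stability and job satisfaction.

2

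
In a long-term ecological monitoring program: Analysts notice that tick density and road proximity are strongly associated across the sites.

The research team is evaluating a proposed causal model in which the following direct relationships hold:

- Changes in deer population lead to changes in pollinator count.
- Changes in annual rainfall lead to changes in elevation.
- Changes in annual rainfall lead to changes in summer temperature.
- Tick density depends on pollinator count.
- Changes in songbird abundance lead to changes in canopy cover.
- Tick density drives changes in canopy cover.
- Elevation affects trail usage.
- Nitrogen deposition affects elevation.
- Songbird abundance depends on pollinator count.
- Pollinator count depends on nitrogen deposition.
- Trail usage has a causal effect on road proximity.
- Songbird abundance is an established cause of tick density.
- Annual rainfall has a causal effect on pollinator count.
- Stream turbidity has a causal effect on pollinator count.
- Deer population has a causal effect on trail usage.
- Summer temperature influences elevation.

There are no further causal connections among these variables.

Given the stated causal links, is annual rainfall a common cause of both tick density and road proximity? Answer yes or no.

Annual rainfall has a causal path to tick density (annual rainfall → pollinator count → tick density) and to road proximity (annual rainfall → elevation → trail usage → road proximity), so it is a common cause of both — a confounder.

yes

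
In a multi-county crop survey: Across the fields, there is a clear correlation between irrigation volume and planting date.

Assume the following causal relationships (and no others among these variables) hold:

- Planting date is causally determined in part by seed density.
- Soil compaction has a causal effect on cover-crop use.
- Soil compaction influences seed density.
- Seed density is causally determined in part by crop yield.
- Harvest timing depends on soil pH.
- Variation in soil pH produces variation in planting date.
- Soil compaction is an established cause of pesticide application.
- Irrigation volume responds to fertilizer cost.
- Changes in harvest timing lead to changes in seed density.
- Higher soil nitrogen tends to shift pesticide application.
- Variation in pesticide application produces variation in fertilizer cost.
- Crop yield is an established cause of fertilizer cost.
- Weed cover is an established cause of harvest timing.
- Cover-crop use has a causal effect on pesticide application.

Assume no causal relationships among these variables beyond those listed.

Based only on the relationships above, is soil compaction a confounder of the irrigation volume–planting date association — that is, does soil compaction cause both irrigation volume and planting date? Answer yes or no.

yes

Soil compaction has a causal path to irrigation volume (soil compaction → pesticide application → fertilizer cost → irrigation volume) and to planting date (soil compaction → seed density → planting date), so it is a common cause of both — a confounder.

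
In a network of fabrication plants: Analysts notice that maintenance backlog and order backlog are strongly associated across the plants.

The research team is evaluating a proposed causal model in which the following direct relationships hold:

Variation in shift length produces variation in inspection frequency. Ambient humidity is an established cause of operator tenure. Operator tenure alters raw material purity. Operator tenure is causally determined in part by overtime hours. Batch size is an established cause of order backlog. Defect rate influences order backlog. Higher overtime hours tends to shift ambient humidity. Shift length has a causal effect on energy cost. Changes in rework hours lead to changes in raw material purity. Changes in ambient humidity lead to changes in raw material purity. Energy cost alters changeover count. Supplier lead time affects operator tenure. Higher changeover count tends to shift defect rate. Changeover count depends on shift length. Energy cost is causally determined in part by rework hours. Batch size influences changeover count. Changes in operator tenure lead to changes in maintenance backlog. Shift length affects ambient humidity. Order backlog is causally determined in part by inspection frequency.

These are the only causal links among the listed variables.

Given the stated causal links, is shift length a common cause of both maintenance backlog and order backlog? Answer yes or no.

yes

Shift length has a causal path to maintenance backlog (shift length → ambient humidity → operator tenure → maintenance backlog) and to order backlog (shift length → inspection frequency → order backlog), so it is a common cause of both — a confounder.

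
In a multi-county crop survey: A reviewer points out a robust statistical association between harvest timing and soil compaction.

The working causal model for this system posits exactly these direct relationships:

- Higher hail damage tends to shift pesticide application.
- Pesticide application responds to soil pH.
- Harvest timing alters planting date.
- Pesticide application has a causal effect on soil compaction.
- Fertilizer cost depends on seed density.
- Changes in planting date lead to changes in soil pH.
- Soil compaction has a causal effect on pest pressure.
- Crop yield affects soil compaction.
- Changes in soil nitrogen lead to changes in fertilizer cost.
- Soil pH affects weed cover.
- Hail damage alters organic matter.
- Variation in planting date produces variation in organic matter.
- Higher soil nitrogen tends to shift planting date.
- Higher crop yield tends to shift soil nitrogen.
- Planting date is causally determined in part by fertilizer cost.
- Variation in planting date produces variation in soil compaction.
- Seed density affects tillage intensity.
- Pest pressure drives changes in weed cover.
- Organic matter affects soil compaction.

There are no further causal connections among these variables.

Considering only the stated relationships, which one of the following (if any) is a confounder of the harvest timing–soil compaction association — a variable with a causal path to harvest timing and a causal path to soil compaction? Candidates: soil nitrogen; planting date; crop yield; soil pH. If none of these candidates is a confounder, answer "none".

None of the listed candidates has causal paths to both harvest timing and soil compaction in the stated relationships, so none is a common cause.

none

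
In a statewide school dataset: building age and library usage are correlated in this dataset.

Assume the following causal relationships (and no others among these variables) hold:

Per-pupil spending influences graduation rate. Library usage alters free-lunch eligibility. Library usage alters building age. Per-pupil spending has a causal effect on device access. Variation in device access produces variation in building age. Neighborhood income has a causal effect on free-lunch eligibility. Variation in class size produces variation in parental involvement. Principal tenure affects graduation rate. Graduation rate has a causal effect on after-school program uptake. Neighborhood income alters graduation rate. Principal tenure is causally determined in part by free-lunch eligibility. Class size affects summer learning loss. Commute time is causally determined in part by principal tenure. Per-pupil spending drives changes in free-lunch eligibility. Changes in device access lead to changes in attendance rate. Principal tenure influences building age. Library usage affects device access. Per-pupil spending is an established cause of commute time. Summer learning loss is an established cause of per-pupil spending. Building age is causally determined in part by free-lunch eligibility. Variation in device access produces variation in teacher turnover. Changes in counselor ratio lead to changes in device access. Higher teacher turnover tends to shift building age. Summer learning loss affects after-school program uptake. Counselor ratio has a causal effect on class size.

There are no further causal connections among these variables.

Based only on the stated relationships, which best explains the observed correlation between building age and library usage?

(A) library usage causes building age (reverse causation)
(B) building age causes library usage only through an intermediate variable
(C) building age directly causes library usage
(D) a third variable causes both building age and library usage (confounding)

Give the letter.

The stated link runs library usage → building age; building age has no causal path to library usage. No variable causes both, so confounding is ruled out. The correlation reflects reverse causation.

A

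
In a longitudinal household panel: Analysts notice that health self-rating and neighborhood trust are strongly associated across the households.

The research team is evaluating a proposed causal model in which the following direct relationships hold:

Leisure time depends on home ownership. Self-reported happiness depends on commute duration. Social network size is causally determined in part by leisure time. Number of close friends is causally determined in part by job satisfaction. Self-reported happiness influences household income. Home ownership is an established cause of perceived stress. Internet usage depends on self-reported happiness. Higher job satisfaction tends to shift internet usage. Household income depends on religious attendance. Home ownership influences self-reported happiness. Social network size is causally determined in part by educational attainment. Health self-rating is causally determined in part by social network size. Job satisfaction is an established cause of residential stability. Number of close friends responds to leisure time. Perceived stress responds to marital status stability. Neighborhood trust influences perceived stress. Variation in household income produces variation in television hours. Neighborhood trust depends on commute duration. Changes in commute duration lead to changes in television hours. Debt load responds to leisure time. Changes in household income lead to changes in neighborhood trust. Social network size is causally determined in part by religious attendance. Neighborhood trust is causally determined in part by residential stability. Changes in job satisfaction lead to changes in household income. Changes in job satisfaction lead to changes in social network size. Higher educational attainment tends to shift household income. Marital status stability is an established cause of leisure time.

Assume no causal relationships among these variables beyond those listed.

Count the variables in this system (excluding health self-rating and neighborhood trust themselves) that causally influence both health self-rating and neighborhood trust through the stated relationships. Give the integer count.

4

The common causes are: educational attainment (to health self-rating via educational attainment → social network size → health self-rating; to neighborhood trust via educational attainment → household income → neighborhood trust); home ownership (to health self-rating via home ownership → leisure time → social network size → health self-rating; to neighborhood trust via home ownership → self-reported happiness → household income → neighborhood trust); job satisfaction (to health self-rating via job satisfaction → social network size → health self-rating; to neighborhood trust via job satisfaction → household income → neighborhood trust); religious attendance (to health self-rating via religious attendance → social network size → health self-rating; to neighborhood trust via religious attendance → household income → neighborhood trust).
Every other variable lacks a causal path to at least one of health self-rating and neighborhood trust.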